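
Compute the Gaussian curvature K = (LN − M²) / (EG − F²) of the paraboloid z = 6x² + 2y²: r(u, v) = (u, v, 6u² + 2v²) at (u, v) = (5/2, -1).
K = 48/840889

Coefficients of the first fundamental form: E = 144*u^2 + 1, F = 48*u*v, G = 16*v^2 + 1.
Coefficients of the second fundamental form: L = 12/sqrt(144*u^2 + 16*v^2 + 1), M = 0, N = 4/sqrt(144*u^2 + 16*v^2 + 1).
Assemble K = (LN − M²)/(EG − F²) = 48/(20736*u^4 + 4608*u^2*v^2 + 288*u^2 + 256*v^4 + 32*v^2 + 1). At (u, v) = (5/2, -1): K = 48/840889.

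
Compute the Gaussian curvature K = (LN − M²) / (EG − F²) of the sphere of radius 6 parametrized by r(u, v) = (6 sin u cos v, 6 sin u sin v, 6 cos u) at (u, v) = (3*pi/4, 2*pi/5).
K = 1/36

Coefficients of the first fundamental form: E = 36, F = 0, G = 36*sin(u)^2.
Coefficients of the second fundamental form: L = -6*sin(u)/Abs(sin(u)), M = 0, N = -6*sin(u)^3/Abs(sin(u)).
Assemble K = (LN − M²)/(EG − F²) = 1/36. At (u, v) = (3*pi/4, 2*pi/5): K = 1/36.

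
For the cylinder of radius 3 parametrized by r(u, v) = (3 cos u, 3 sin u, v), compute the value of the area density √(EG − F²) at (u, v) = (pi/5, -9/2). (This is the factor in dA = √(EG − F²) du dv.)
√(EG − F²)|_{(pi/5, -9/2)} = 3

E = 9, F = 0, G = 1, so EG − F² = 9. Taking the positive square root: √(EG − F²) = 3. At (u, v) = (pi/5, -9/2): 3.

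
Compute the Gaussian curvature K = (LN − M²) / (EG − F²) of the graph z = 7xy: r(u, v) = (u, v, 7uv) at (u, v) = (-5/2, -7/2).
K = -196/3294225

Coefficients of the first fundamental form: E = 49*v^2 + 1, F = 49*u*v, G = 49*u^2 + 1.
Coefficients of the second fundamental form: L = 0, M = 7/sqrt(49*u^2 + 49*v^2 + 1), N = 0.
Assemble K = (LN − M²)/(EG − F²) = -49/(2401*u^4 + 4802*u^2*v^2 + 98*u^2 + 2401*v^4 + 98*v^2 + 1). At (u, v) = (-5/2, -7/2): K = -196/3294225.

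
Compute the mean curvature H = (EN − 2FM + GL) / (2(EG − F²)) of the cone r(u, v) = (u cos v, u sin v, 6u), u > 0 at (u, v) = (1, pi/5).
H = 3*sqrt(37)/37

With E = 37, F = 0, G = u^2, L = 0, M = 0, N = 6*sqrt(37)*u^2/(37*Abs(u)), assemble
  H = (EN − 2FM + GL) / (2(EG − F²)) = 3*sqrt(37)/(37*Abs(u)).
At (u, v) = (1, pi/5): H = 3*sqrt(37)/37.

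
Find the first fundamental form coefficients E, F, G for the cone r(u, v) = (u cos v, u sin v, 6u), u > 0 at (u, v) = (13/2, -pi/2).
E = 37;  F = 0;  G = 169/4

Partials: r_u = (cos(v), sin(v), 6), r_v = (-u*sin(v), u*cos(v), 0). As functions of (u, v):
  E = r_u · r_u = 37,
  F = r_u · r_v = 0,
  G = r_v · r_v = u^2.
Evaluating at (u, v) = (13/2, -pi/2): E = 37, F = 0, G = 169/4.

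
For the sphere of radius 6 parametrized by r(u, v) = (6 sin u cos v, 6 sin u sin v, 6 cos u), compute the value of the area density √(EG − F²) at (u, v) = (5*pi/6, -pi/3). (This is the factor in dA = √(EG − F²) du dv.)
√(EG − F²)|_{(5*pi/6, -pi/3)} = 18

E = 36, F = 0, G = 36*sin(u)^2, so EG − F² = 1296*sin(u)^2. Taking the positive square root: √(EG − F²) = 36*Abs(sin(u)). At (u, v) = (5*pi/6, -pi/3): 18.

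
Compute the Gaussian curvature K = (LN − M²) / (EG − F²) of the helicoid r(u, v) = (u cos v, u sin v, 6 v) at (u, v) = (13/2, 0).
K = -576/97969

Coefficients of the first fundamental form: E = 1, F = 0, G = u^2 + 36.
Coefficients of the second fundamental form: L = 0, M = -6/sqrt(u^2 + 36), N = 0.
Assemble K = (LN − M²)/(EG − F²) = -36/(u^2 + 36)^2. At (u, v) = (13/2, 0): K = -576/97969.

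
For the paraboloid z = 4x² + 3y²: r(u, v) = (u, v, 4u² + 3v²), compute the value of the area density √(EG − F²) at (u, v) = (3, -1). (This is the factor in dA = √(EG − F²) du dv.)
√(EG − F²)|_{(3, -1)} = sqrt(613)

E = 64*u^2 + 1, F = 48*u*v, G = 36*v^2 + 1, so EG − F² = 64*u^2 + 36*v^2 + 1. Taking the positive square root: √(EG − F²) = sqrt(64*u^2 + 36*v^2 + 1). At (u, v) = (3, -1): sqrt(613).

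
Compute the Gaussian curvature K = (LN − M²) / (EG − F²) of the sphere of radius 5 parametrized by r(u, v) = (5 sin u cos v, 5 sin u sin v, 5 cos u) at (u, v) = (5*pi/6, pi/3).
K = 1/25

Coefficients of the first fundamental form: E = 25, F = 0, G = 25*sin(u)^2.
Coefficients of the second fundamental form: L = -5*sin(u)/Abs(sin(u)), M = 0, N = -5*sin(u)^3/Abs(sin(u)).
Assemble K = (LN − M²)/(EG − F²) = 1/25. At (u, v) = (5*pi/6, pi/3): K = 1/25.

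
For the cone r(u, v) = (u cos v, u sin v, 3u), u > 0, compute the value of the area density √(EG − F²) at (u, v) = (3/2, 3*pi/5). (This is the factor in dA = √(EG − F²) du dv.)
√(EG − F²)|_{(3/2, 3*pi/5)} = 3*sqrt(10)/2

E = 10, F = 0, G = u^2, so EG − F² = 10*u^2. Taking the positive square root: √(EG − F²) = sqrt(10)*Abs(u). At (u, v) = (3/2, 3*pi/5): 3*sqrt(10)/2.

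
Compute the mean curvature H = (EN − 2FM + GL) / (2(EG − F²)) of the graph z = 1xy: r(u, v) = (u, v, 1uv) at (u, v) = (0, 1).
H = 0

With E = v^2 + 1, F = u*v, G = u^2 + 1, L = 0, M = 1/sqrt(u^2 + v^2 + 1), N = 0, assemble
  H = (EN − 2FM + GL) / (2(EG − F²)) = -u*v/(u^2 + v^2 + 1)^(3/2).
At (u, v) = (0, 1): H = 0.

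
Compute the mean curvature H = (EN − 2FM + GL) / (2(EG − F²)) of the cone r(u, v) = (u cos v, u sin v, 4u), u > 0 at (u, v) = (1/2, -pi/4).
H = 4*sqrt(17)/17

With E = 17, F = 0, G = u^2, L = 0, M = 0, N = 4*sqrt(17)*u^2/(17*Abs(u)), assemble
  H = (EN − 2FM + GL) / (2(EG − F²)) = 2*sqrt(17)/(17*Abs(u)).
At (u, v) = (1/2, -pi/4): H = 4*sqrt(17)/17.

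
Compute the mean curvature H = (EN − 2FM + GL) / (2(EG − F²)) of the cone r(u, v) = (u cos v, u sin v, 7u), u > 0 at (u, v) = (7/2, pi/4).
H = sqrt(2)/10

With E = 50, F = 0, G = u^2, L = 0, M = 0, N = 7*sqrt(2)*u^2/(10*Abs(u)), assemble
  H = (EN − 2FM + GL) / (2(EG − F²)) = 7*sqrt(2)/(20*Abs(u)).
At (u, v) = (7/2, pi/4): H = sqrt(2)/10.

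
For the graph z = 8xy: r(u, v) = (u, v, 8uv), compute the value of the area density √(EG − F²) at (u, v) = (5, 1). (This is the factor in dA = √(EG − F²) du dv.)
√(EG − F²)|_{(5, 1)} = 3*sqrt(185)

E = 64*v^2 + 1, F = 64*u*v, G = 64*u^2 + 1, so EG − F² = 64*u^2 + 64*v^2 + 1. Taking the positive square root: √(EG − F²) = sqrt(64*u^2 + 64*v^2 + 1). At (u, v) = (5, 1): 3*sqrt(185).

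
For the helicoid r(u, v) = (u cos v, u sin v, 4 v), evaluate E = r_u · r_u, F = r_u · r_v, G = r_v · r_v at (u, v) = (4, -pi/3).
E = 1;  F = 0;  G = 32

Partials: r_u = (cos(v), sin(v), 0), r_v = (-u*sin(v), u*cos(v), 4). As functions of (u, v):
  E = r_u · r_u = 1,
  F = r_u · r_v = 0,
  G = r_v · r_v = u^2 + 16.
Evaluating at (u, v) = (4, -pi/3): E = 1, F = 0, G = 32.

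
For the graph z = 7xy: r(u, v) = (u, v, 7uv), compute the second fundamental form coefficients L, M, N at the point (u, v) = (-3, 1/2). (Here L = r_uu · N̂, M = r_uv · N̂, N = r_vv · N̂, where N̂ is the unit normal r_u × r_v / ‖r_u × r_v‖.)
L = 0;  M = 14*sqrt(1817)/1817;  N = 0

Compute the unit normal N̂(u, v) = (-7*v/sqrt(49*u^2 + 49*v^2 + 1), -7*u/sqrt(49*u^2 + 49*v^2 + 1), 1/sqrt(49*u^2 + 49*v^2 + 1)), and the second partials r_uu, r_uv, r_vv. Take dot products:
  L(u, v) = r_uu · N̂ = 0,
  M(u, v) = r_uv · N̂ = 7/sqrt(49*u^2 + 49*v^2 + 1),
  N(u, v) = r_vv · N̂ = 0.
Evaluating at (u, v) = (-3, 1/2):
  L = 0, M = 14*sqrt(1817)/1817, N = 0.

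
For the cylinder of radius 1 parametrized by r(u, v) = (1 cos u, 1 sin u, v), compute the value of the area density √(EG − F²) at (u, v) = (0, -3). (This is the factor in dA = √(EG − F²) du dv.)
√(EG − F²)|_{(0, -3)} = 1

E = 1, F = 0, G = 1, so EG − F² = 1. Taking the positive square root: √(EG − F²) = 1. At (u, v) = (0, -3): 1.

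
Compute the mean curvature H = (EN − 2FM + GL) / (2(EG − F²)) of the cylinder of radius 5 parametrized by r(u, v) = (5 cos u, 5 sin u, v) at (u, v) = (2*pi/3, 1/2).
H = -1/10

With E = 25, F = 0, G = 1, L = -5, M = 0, N = 0, assemble
  H = (EN − 2FM + GL) / (2(EG − F²)) = -1/10.
At (u, v) = (2*pi/3, 1/2): H = -1/10.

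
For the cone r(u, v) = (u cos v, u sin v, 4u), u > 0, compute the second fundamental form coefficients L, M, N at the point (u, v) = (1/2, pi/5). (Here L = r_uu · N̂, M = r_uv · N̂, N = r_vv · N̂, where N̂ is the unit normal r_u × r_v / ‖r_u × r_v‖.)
L = 0;  M = 0;  N = 2*sqrt(17)/17

Compute the unit normal N̂(u, v) = (-4*sqrt(17)*u*cos(v)/(17*Abs(u)), -4*sqrt(17)*u*sin(v)/(17*Abs(u)), sqrt(17)*u/(17*Abs(u))), and the second partials r_uu, r_uv, r_vv. Take dot products:
  L(u, v) = r_uu · N̂ = 0,
  M(u, v) = r_uv · N̂ = 0,
  N(u, v) = r_vv · N̂ = 4*sqrt(17)*u^2/(17*Abs(u)).
Evaluating at (u, v) = (1/2, pi/5):
  L = 0, M = 0, N = 2*sqrt(17)/17.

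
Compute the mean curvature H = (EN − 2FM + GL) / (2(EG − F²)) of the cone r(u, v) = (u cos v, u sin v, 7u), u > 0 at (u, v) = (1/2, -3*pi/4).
H = 7*sqrt(2)/10

With E = 50, F = 0, G = u^2, L = 0, M = 0, N = 7*sqrt(2)*u^2/(10*Abs(u)), assemble
  H = (EN − 2FM + GL) / (2(EG − F²)) = 7*sqrt(2)/(20*Abs(u)).
At (u, v) = (1/2, -3*pi/4): H = 7*sqrt(2)/10.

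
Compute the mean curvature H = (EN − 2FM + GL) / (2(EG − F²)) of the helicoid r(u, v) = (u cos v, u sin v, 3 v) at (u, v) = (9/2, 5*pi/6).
H = 0

With E = 1, F = 0, G = u^2 + 9, L = 0, M = -3/sqrt(u^2 + 9), N = 0, assemble
  H = (EN − 2FM + GL) / (2(EG − F²)) = 0.
At (u, v) = (9/2, 5*pi/6): H = 0.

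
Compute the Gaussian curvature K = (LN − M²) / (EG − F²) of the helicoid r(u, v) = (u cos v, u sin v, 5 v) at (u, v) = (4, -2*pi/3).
K = -25/1681

Coefficients of the first fundamental form: E = 1, F = 0, G = u^2 + 25.
Coefficients of the second fundamental form: L = 0, M = -5/sqrt(u^2 + 25), N = 0.
Assemble K = (LN − M²)/(EG − F²) = -25/(u^2 + 25)^2. At (u, v) = (4, -2*pi/3): K = -25/1681.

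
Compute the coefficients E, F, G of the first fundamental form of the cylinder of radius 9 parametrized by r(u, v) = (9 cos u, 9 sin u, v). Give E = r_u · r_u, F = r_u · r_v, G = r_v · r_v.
E = 81;  F = 0;  G = 1

Compute partials: r_u = (-9*sin(u), 9*cos(u), 0), r_v = (0, 0, 1). Then
  E = r_u · r_u = 81,
  F = r_u · r_v = 0,
  G = r_v · r_v = 1.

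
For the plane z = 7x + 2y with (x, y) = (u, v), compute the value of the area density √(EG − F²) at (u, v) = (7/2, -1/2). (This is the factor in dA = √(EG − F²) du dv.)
√(EG − F²)|_{(7/2, -1/2)} = 3*sqrt(6)

E = 50, F = 14, G = 5, so EG − F² = 54. Taking the positive square root: √(EG − F²) = 3*sqrt(6). At (u, v) = (7/2, -1/2): 3*sqrt(6).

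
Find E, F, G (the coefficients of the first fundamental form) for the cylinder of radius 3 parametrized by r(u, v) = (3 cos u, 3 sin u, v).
E = 9;  F = 0;  G = 1

Compute partials: r_u = (-3*sin(u), 3*cos(u), 0), r_v = (0, 0, 1). Then
  E = r_u · r_u = 9,
  F = r_u · r_v = 0,
  G = r_v · r_v = 1.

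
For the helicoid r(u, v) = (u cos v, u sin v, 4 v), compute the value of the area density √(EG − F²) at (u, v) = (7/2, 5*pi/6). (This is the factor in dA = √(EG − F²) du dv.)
√(EG − F²)|_{(7/2, 5*pi/6)} = sqrt(113)/2

E = 1, F = 0, G = u^2 + 16, so EG − F² = u^2 + 16. Taking the positive square root: √(EG − F²) = sqrt(u^2 + 16). At (u, v) = (7/2, 5*pi/6): sqrt(113)/2.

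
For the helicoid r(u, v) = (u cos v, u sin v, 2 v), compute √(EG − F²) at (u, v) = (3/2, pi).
√(EG − F²)|_{(3/2, pi)} = 5/2

E = 1, F = 0, G = u^2 + 4; EG − F² = u^2 + 4; √(EG − F²) = sqrt(u^2 + 4). At the given point: 5/2.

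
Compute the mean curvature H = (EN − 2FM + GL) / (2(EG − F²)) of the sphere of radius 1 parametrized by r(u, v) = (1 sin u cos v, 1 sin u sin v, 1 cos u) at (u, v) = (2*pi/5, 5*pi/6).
H = -1

With E = 1, F = 0, G = sin(u)^2, L = -sin(u)/Abs(sin(u)), M = 0, N = -sin(u)^3/Abs(sin(u)), assemble
  H = (EN − 2FM + GL) / (2(EG − F²)) = -sin(u)/Abs(sin(u)).
At (u, v) = (2*pi/5, 5*pi/6): H = -1.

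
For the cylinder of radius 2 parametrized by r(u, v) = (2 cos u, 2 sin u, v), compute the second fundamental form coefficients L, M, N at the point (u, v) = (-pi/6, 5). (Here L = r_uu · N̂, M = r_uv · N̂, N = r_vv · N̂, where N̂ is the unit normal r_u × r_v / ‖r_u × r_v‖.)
L = -2;  M = 0;  N = 0

Compute the unit normal N̂(u, v) = (cos(u), sin(u), 0), and the second partials r_uu, r_uv, r_vv. Take dot products:
  L(u, v) = r_uu · N̂ = -2,
  M(u, v) = r_uv · N̂ = 0,
  N(u, v) = r_vv · N̂ = 0.
Evaluating at (u, v) = (-pi/6, 5):
  L = -2, M = 0, N = 0.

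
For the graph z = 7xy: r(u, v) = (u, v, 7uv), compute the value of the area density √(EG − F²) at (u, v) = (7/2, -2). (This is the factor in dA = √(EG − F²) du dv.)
√(EG − F²)|_{(7/2, -2)} = sqrt(3189)/2

E = 49*v^2 + 1, F = 49*u*v, G = 49*u^2 + 1, so EG − F² = 49*u^2 + 49*v^2 + 1. Taking the positive square root: √(EG − F²) = sqrt(49*u^2 + 49*v^2 + 1). At (u, v) = (7/2, -2): sqrt(3189)/2.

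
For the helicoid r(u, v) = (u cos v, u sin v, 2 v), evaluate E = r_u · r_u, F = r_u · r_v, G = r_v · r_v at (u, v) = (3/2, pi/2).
E = 1;  F = 0;  G = 25/4

Partials: r_u = (cos(v), sin(v), 0), r_v = (-u*sin(v), u*cos(v), 2). As functions of (u, v):
  E = r_u · r_u = 1,
  F = r_u · r_v = 0,
  G = r_v · r_v = u^2 + 4.
Evaluating at (u, v) = (3/2, pi/2): E = 1, F = 0, G = 25/4.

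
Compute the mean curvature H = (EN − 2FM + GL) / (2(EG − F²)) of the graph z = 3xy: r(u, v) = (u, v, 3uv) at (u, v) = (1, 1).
H = -27*sqrt(19)/361

With E = 9*v^2 + 1, F = 9*u*v, G = 9*u^2 + 1, L = 0, M = 3/sqrt(9*u^2 + 9*v^2 + 1), N = 0, assemble
  H = (EN − 2FM + GL) / (2(EG − F²)) = -27*u*v/(9*u^2 + 9*v^2 + 1)^(3/2).
At (u, v) = (1, 1): H = -27*sqrt(19)/361.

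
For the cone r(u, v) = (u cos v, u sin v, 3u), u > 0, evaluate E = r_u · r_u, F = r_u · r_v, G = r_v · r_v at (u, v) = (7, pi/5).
E = 10;  F = 0;  G = 49

Partials: r_u = (cos(v), sin(v), 3), r_v = (-u*sin(v), u*cos(v), 0). As functions of (u, v):
  E = r_u · r_u = 10,
  F = r_u · r_v = 0,
  G = r_v · r_v = u^2.
Evaluating at (u, v) = (7, pi/5): E = 10, F = 0, G = 49.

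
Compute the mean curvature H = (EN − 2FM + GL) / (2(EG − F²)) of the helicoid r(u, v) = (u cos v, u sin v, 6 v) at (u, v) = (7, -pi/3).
H = 0

With E = 1, F = 0, G = u^2 + 36, L = 0, M = -6/sqrt(u^2 + 36), N = 0, assemble
  H = (EN − 2FM + GL) / (2(EG − F²)) = 0.
At (u, v) = (7, -pi/3): H = 0.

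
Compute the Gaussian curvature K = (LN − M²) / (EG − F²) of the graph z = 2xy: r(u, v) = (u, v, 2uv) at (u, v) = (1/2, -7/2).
K = -4/2601

Coefficients of the first fundamental form: E = 4*v^2 + 1, F = 4*u*v, G = 4*u^2 + 1.
Coefficients of the second fundamental form: L = 0, M = 2/sqrt(4*u^2 + 4*v^2 + 1), N = 0.
Assemble K = (LN − M²)/(EG − F²) = -4/(16*u^4 + 32*u^2*v^2 + 8*u^2 + 16*v^4 + 8*v^2 + 1). At (u, v) = (1/2, -7/2): K = -4/2601.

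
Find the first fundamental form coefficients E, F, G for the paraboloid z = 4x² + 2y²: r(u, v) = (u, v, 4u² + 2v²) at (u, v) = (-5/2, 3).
E = 401;  F = -240;  G = 145

Partials: r_u = (1, 0, 8*u), r_v = (0, 1, 4*v). As functions of (u, v):
  E = r_u · r_u = 64*u^2 + 1,
  F = r_u · r_v = 32*u*v,
  G = r_v · r_v = 16*v^2 + 1.
Evaluating at (u, v) = (-5/2, 3): E = 401, F = -240, G = 145.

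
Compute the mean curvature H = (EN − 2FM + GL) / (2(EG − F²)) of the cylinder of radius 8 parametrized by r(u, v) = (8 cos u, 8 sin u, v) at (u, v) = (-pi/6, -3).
H = -1/16

With E = 64, F = 0, G = 1, L = -8, M = 0, N = 0, assemble
  H = (EN − 2FM + GL) / (2(EG − F²)) = -1/16.
At (u, v) = (-pi/6, -3): H = -1/16.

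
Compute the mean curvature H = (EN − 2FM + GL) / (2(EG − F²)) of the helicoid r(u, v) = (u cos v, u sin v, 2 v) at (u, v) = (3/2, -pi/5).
H = 0

With E = 1, F = 0, G = u^2 + 4, L = 0, M = -2/sqrt(u^2 + 4), N = 0, assemble
  H = (EN − 2FM + GL) / (2(EG − F²)) = 0.
At (u, v) = (3/2, -pi/5): H = 0.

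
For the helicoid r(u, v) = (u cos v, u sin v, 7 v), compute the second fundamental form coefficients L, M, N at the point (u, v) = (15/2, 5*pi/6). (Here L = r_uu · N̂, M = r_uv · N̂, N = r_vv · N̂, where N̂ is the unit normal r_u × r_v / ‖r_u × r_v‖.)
L = 0;  M = -14*sqrt(421)/421;  N = 0

Compute the unit normal N̂(u, v) = (7*sin(v)/sqrt(u^2 + 49), -7*cos(v)/sqrt(u^2 + 49), u/sqrt(u^2 + 49)), and the second partials r_uu, r_uv, r_vv. Take dot products:
  L(u, v) = r_uu · N̂ = 0,
  M(u, v) = r_uv · N̂ = -7/sqrt(u^2 + 49),
  N(u, v) = r_vv · N̂ = 0.
Evaluating at (u, v) = (15/2, 5*pi/6):
  L = 0, M = -14*sqrt(421)/421, N = 0.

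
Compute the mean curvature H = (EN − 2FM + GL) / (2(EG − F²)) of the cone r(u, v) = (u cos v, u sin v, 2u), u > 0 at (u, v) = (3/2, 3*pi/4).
H = 2*sqrt(5)/15

With E = 5, F = 0, G = u^2, L = 0, M = 0, N = 2*sqrt(5)*u^2/(5*Abs(u)), assemble
  H = (EN − 2FM + GL) / (2(EG − F²)) = sqrt(5)/(5*Abs(u)).
At (u, v) = (3/2, 3*pi/4): H = 2*sqrt(5)/15.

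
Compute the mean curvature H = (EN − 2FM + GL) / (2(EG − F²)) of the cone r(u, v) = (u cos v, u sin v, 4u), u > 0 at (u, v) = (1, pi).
H = 2*sqrt(17)/17

With E = 17, F = 0, G = u^2, L = 0, M = 0, N = 4*sqrt(17)*u^2/(17*Abs(u)), assemble
  H = (EN − 2FM + GL) / (2(EG − F²)) = 2*sqrt(17)/(17*Abs(u)).
At (u, v) = (1, pi): H = 2*sqrt(17)/17.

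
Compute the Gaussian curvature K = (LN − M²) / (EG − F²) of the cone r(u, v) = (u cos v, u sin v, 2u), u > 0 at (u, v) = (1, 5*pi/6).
K = 0

Coefficients of the first fundamental form: E = 5, F = 0, G = u^2.
Coefficients of the second fundamental form: L = 0, M = 0, N = 2*sqrt(5)*u^2/(5*Abs(u)).
Assemble K = (LN − M²)/(EG − F²) = 0. At (u, v) = (1, 5*pi/6): K = 0.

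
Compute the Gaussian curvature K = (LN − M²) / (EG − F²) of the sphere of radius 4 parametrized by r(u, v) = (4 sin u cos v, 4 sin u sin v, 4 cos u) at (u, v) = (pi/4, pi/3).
K = 1/16

Coefficients of the first fundamental form: E = 16, F = 0, G = 16*sin(u)^2.
Coefficients of the second fundamental form: L = -4*sin(u)/Abs(sin(u)), M = 0, N = -4*sin(u)^3/Abs(sin(u)).
Assemble K = (LN − M²)/(EG − F²) = 1/16. At (u, v) = (pi/4, pi/3): K = 1/16.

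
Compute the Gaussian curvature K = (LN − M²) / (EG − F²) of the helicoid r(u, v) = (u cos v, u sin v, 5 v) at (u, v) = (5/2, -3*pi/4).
K = -16/625

Coefficients of the first fundamental form: E = 1, F = 0, G = u^2 + 25.
Coefficients of the second fundamental form: L = 0, M = -5/sqrt(u^2 + 25), N = 0.
Assemble K = (LN − M²)/(EG − F²) = -25/(u^2 + 25)^2. At (u, v) = (5/2, -3*pi/4): K = -16/625.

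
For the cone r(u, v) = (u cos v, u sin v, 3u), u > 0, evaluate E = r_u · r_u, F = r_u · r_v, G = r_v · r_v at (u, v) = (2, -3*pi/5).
E = 10;  F = 0;  G = 4

Partials: r_u = (cos(v), sin(v), 3), r_v = (-u*sin(v), u*cos(v), 0). As functions of (u, v):
  E = r_u · r_u = 10,
  F = r_u · r_v = 0,
  G = r_v · r_v = u^2.
Evaluating at (u, v) = (2, -3*pi/5): E = 10, F = 0, G = 4.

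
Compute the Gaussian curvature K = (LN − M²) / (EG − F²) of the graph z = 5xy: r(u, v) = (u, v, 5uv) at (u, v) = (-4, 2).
K = -25/251001

Coefficients of the first fundamental form: E = 25*v^2 + 1, F = 25*u*v, G = 25*u^2 + 1.
Coefficients of the second fundamental form: L = 0, M = 5/sqrt(25*u^2 + 25*v^2 + 1), N = 0.
Assemble K = (LN − M²)/(EG − F²) = -25/(625*u^4 + 1250*u^2*v^2 + 50*u^2 + 625*v^4 + 50*v^2 + 1). At (u, v) = (-4, 2): K = -25/251001.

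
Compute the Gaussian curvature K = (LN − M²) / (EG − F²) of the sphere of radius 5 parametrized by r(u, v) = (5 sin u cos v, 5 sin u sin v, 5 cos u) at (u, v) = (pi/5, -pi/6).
K = 1/25

Coefficients of the first fundamental form: E = 25, F = 0, G = 25*sin(u)^2.
Coefficients of the second fundamental form: L = -5*sin(u)/Abs(sin(u)), M = 0, N = -5*sin(u)^3/Abs(sin(u)).
Assemble K = (LN − M²)/(EG − F²) = 1/25. At (u, v) = (pi/5, -pi/6): K = 1/25.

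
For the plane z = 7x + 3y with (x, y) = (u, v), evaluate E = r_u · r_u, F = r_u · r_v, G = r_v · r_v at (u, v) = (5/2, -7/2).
E = 50;  F = 21;  G = 10

Partials: r_u = (1, 0, 7), r_v = (0, 1, 3). As functions of (u, v):
  E = r_u · r_u = 50,
  F = r_u · r_v = 21,
  G = r_v · r_v = 10.
Evaluating at (u, v) = (5/2, -7/2): E = 50, F = 21, G = 10.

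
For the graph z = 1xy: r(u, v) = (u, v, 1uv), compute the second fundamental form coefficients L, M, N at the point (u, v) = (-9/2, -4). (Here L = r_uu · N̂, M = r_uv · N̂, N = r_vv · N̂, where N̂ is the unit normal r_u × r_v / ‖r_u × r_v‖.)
L = 0;  M = 2*sqrt(149)/149;  N = 0

Compute the unit normal N̂(u, v) = (-v/sqrt(u^2 + v^2 + 1), -u/sqrt(u^2 + v^2 + 1), 1/sqrt(u^2 + v^2 + 1)), and the second partials r_uu, r_uv, r_vv. Take dot products:
  L(u, v) = r_uu · N̂ = 0,
  M(u, v) = r_uv · N̂ = 1/sqrt(u^2 + v^2 + 1),
  N(u, v) = r_vv · N̂ = 0.
Evaluating at (u, v) = (-9/2, -4):
  L = 0, M = 2*sqrt(149)/149, N = 0.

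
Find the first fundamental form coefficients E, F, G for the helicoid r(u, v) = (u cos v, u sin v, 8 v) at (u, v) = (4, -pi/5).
E = 1;  F = 0;  G = 80

Partials: r_u = (cos(v), sin(v), 0), r_v = (-u*sin(v), u*cos(v), 8). As functions of (u, v):
  E = r_u · r_u = 1,
  F = r_u · r_v = 0,
  G = r_v · r_v = u^2 + 64.
Evaluating at (u, v) = (4, -pi/5): E = 1, F = 0, G = 80.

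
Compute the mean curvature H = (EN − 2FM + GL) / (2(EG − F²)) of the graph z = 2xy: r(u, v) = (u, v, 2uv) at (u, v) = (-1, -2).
H = -16*sqrt(21)/441

With E = 4*v^2 + 1, F = 4*u*v, G = 4*u^2 + 1, L = 0, M = 2/sqrt(4*u^2 + 4*v^2 + 1), N = 0, assemble
  H = (EN − 2FM + GL) / (2(EG − F²)) = -8*u*v/(4*u^2 + 4*v^2 + 1)^(3/2).
At (u, v) = (-1, -2): H = -16*sqrt(21)/441.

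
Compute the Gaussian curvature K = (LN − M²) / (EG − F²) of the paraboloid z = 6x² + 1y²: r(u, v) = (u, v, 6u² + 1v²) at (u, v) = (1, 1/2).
K = 6/5329

Coefficients of the first fundamental form: E = 144*u^2 + 1, F = 24*u*v, G = 4*v^2 + 1.
Coefficients of the second fundamental form: L = 12/sqrt(144*u^2 + 4*v^2 + 1), M = 0, N = 2/sqrt(144*u^2 + 4*v^2 + 1).
Assemble K = (LN − M²)/(EG − F²) = 24/(20736*u^4 + 1152*u^2*v^2 + 288*u^2 + 16*v^4 + 8*v^2 + 1). At (u, v) = (1, 1/2): K = 6/5329.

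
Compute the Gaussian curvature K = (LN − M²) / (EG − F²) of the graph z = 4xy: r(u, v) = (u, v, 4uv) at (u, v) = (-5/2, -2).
K = -16/27225

Coefficients of the first fundamental form: E = 16*v^2 + 1, F = 16*u*v, G = 16*u^2 + 1.
Coefficients of the second fundamental form: L = 0, M = 4/sqrt(16*u^2 + 16*v^2 + 1), N = 0.
Assemble K = (LN − M²)/(EG − F²) = -16/(256*u^4 + 512*u^2*v^2 + 32*u^2 + 256*v^4 + 32*v^2 + 1). At (u, v) = (-5/2, -2): K = -16/27225.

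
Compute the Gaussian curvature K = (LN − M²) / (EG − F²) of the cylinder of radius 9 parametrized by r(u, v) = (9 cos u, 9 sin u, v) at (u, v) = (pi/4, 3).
K = 0

Coefficients of the first fundamental form: E = 81, F = 0, G = 1.
Coefficients of the second fundamental form: L = -9, M = 0, N = 0.
Assemble K = (LN − M²)/(EG − F²) = 0. At (u, v) = (pi/4, 3): K = 0.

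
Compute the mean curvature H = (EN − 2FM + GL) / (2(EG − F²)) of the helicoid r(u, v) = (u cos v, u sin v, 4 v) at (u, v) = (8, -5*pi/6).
H = 0

With E = 1, F = 0, G = u^2 + 16, L = 0, M = -4/sqrt(u^2 + 16), N = 0, assemble
  H = (EN − 2FM + GL) / (2(EG − F²)) = 0.
At (u, v) = (8, -5*pi/6): H = 0.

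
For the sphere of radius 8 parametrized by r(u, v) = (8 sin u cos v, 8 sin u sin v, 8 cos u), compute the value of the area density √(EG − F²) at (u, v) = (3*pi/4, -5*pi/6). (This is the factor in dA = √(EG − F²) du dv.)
√(EG − F²)|_{(3*pi/4, -5*pi/6)} = 32*sqrt(2)

E = 64, F = 0, G = 64*sin(u)^2, so EG − F² = 4096*sin(u)^2. Taking the positive square root: √(EG − F²) = 64*Abs(sin(u)). At (u, v) = (3*pi/4, -5*pi/6): 32*sqrt(2).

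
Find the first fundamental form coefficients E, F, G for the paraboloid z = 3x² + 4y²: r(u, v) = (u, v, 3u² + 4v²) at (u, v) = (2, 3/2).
E = 145;  F = 144;  G = 145

Partials: r_u = (1, 0, 6*u), r_v = (0, 1, 8*v). As functions of (u, v):
  E = r_u · r_u = 36*u^2 + 1,
  F = r_u · r_v = 48*u*v,
  G = r_v · r_v = 64*v^2 + 1.
Evaluating at (u, v) = (2, 3/2): E = 145, F = 144, G = 145.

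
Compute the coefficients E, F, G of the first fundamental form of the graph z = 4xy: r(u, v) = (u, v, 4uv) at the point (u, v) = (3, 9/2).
E = 325;  F = 216;  G = 145

Partials: r_u = (1, 0, 4*v), r_v = (0, 1, 4*u). As functions of (u, v):
  E = r_u · r_u = 16*v^2 + 1,
  F = r_u · r_v = 16*u*v,
  G = r_v · r_v = 16*u^2 + 1.
Evaluating at (u, v) = (3, 9/2): E = 325, F = 216, G = 145.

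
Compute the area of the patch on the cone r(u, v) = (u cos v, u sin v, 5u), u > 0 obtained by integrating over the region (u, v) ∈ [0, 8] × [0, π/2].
Area = 16*sqrt(26)*pi

Area = ∫∫ √(EG − F²) du dv with √(EG − F²) = sqrt(26)*Abs(u). Integrating over [0, 8] × [0, π/2] gives 16*sqrt(26)*pi.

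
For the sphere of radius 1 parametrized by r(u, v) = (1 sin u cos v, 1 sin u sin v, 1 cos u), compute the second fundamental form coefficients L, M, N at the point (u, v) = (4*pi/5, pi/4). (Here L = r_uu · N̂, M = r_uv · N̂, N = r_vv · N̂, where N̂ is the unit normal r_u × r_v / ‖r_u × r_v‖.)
L = -1;  M = 0;  N = -5/8 + sqrt(5)/8

Compute the unit normal N̂(u, v) = (sin(u)^2*cos(v)/Abs(sin(u)), sin(u)^2*sin(v)/Abs(sin(u)), sin(2*u)/(2*Abs(sin(u)))), and the second partials r_uu, r_uv, r_vv. Take dot products:
  L(u, v) = r_uu · N̂ = -sin(u)/Abs(sin(u)),
  M(u, v) = r_uv · N̂ = 0,
  N(u, v) = r_vv · N̂ = -sin(u)^3/Abs(sin(u)).
Evaluating at (u, v) = (4*pi/5, pi/4):
  L = -1, M = 0, N = -5/8 + sqrt(5)/8.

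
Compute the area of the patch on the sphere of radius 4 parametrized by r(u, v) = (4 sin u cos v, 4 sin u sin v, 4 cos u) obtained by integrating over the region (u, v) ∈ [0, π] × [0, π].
Area = 32*pi

Area = ∫∫ √(EG − F²) du dv with √(EG − F²) = 16*Abs(sin(u)). Integrating over [0, π] × [0, π] gives 32*pi.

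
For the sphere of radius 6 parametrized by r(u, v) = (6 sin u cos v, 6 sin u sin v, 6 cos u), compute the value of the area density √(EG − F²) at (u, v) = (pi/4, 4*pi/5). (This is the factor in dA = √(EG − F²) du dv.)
√(EG − F²)|_{(pi/4, 4*pi/5)} = 18*sqrt(2)

E = 36, F = 0, G = 36*sin(u)^2, so EG − F² = 1296*sin(u)^2. Taking the positive square root: √(EG − F²) = 36*Abs(sin(u)). At (u, v) = (pi/4, 4*pi/5): 18*sqrt(2).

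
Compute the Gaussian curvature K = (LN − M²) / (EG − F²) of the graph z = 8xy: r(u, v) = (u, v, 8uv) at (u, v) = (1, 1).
K = -64/16641

Coefficients of the first fundamental form: E = 64*v^2 + 1, F = 64*u*v, G = 64*u^2 + 1.
Coefficients of the second fundamental form: L = 0, M = 8/sqrt(64*u^2 + 64*v^2 + 1), N = 0.
Assemble K = (LN − M²)/(EG − F²) = -64/(4096*u^4 + 8192*u^2*v^2 + 128*u^2 + 4096*v^4 + 128*v^2 + 1). At (u, v) = (1, 1): K = -64/16641.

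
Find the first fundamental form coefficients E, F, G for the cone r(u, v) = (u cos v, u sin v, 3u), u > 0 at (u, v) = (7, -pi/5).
E = 10;  F = 0;  G = 49

Partials: r_u = (cos(v), sin(v), 3), r_v = (-u*sin(v), u*cos(v), 0). As functions of (u, v):
  E = r_u · r_u = 10,
  F = r_u · r_v = 0,
  G = r_v · r_v = u^2.
Evaluating at (u, v) = (7, -pi/5): E = 10, F = 0, G = 49.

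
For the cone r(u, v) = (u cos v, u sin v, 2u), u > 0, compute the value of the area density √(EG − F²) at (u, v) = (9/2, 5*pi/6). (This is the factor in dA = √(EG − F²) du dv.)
√(EG − F²)|_{(9/2, 5*pi/6)} = 9*sqrt(5)/2

E = 5, F = 0, G = u^2, so EG − F² = 5*u^2. Taking the positive square root: √(EG − F²) = sqrt(5)*Abs(u). At (u, v) = (9/2, 5*pi/6): 9*sqrt(5)/2.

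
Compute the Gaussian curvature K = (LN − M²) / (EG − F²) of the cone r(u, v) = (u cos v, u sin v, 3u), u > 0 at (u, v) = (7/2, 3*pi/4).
K = 0

Coefficients of the first fundamental form: E = 10, F = 0, G = u^2.
Coefficients of the second fundamental form: L = 0, M = 0, N = 3*sqrt(10)*u^2/(10*Abs(u)).
Assemble K = (LN − M²)/(EG − F²) = 0. At (u, v) = (7/2, 3*pi/4): K = 0.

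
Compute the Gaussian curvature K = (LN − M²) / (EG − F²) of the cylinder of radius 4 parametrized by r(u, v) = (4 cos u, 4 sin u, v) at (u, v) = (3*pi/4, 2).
K = 0

Coefficients of the first fundamental form: E = 16, F = 0, G = 1.
Coefficients of the second fundamental form: L = -4, M = 0, N = 0.
Assemble K = (LN − M²)/(EG − F²) = 0. At (u, v) = (3*pi/4, 2): K = 0.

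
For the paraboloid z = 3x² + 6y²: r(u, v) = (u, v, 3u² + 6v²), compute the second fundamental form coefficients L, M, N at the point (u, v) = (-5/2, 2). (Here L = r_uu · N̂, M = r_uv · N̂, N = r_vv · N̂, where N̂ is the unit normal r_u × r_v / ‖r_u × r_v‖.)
L = 3*sqrt(802)/401;  M = 0;  N = 6*sqrt(802)/401

Compute the unit normal N̂(u, v) = (-6*u/sqrt(36*u^2 + 144*v^2 + 1), -12*v/sqrt(36*u^2 + 144*v^2 + 1), 1/sqrt(36*u^2 + 144*v^2 + 1)), and the second partials r_uu, r_uv, r_vv. Take dot products:
  L(u, v) = r_uu · N̂ = 6/sqrt(36*u^2 + 144*v^2 + 1),
  M(u, v) = r_uv · N̂ = 0,
  N(u, v) = r_vv · N̂ = 12/sqrt(36*u^2 + 144*v^2 + 1).
Evaluating at (u, v) = (-5/2, 2):
  L = 3*sqrt(802)/401, M = 0, N = 6*sqrt(802)/401.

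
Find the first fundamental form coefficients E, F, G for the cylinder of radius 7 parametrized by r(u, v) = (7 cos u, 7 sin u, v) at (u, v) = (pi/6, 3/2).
E = 49;  F = 0;  G = 1

Partials: r_u = (-7*sin(u), 7*cos(u), 0), r_v = (0, 0, 1). As functions of (u, v):
  E = r_u · r_u = 49,
  F = r_u · r_v = 0,
  G = r_v · r_v = 1.
Evaluating at (u, v) = (pi/6, 3/2): E = 49, F = 0, G = 1.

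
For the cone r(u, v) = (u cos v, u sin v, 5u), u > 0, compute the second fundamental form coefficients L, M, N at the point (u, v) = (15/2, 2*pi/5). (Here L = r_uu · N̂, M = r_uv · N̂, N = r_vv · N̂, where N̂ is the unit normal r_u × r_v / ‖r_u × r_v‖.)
L = 0;  M = 0;  N = 75*sqrt(26)/52

Compute the unit normal N̂(u, v) = (-5*sqrt(26)*u*cos(v)/(26*Abs(u)), -5*sqrt(26)*u*sin(v)/(26*Abs(u)), sqrt(26)*u/(26*Abs(u))), and the second partials r_uu, r_uv, r_vv. Take dot products:
  L(u, v) = r_uu · N̂ = 0,
  M(u, v) = r_uv · N̂ = 0,
  N(u, v) = r_vv · N̂ = 5*sqrt(26)*u^2/(26*Abs(u)).
Evaluating at (u, v) = (15/2, 2*pi/5):
  L = 0, M = 0, N = 75*sqrt(26)/52.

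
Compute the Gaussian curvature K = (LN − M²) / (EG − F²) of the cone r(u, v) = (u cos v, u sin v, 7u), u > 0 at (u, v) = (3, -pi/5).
K = 0

Coefficients of the first fundamental form: E = 50, F = 0, G = u^2.
Coefficients of the second fundamental form: L = 0, M = 0, N = 7*sqrt(2)*u^2/(10*Abs(u)).
Assemble K = (LN − M²)/(EG − F²) = 0. At (u, v) = (3, -pi/5): K = 0.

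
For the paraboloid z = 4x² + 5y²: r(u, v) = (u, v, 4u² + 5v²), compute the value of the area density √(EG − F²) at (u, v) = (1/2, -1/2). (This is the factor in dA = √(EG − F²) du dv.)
√(EG − F²)|_{(1/2, -1/2)} = sqrt(42)

E = 64*u^2 + 1, F = 80*u*v, G = 100*v^2 + 1, so EG − F² = 64*u^2 + 100*v^2 + 1. Taking the positive square root: √(EG − F²) = sqrt(64*u^2 + 100*v^2 + 1). At (u, v) = (1/2, -1/2): sqrt(42).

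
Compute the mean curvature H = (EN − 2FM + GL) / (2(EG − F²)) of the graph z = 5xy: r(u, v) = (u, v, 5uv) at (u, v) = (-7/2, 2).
H = 7000*sqrt(181)/884547

With E = 25*v^2 + 1, F = 25*u*v, G = 25*u^2 + 1, L = 0, M = 5/sqrt(25*u^2 + 25*v^2 + 1), N = 0, assemble
  H = (EN − 2FM + GL) / (2(EG − F²)) = -125*u*v/(25*u^2 + 25*v^2 + 1)^(3/2).
At (u, v) = (-7/2, 2): H = 7000*sqrt(181)/884547.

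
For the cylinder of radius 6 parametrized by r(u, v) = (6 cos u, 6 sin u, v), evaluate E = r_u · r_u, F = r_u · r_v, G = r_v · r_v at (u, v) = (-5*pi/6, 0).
E = 36;  F = 0;  G = 1

Partials: r_u = (-6*sin(u), 6*cos(u), 0), r_v = (0, 0, 1). As functions of (u, v):
  E = r_u · r_u = 36,
  F = r_u · r_v = 0,
  G = r_v · r_v = 1.
Evaluating at (u, v) = (-5*pi/6, 0): E = 36, F = 0, G = 1.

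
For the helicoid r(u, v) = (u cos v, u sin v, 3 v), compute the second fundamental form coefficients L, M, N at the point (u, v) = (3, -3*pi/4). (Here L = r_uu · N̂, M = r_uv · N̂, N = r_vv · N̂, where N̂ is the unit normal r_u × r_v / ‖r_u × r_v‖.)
L = 0;  M = -sqrt(2)/2;  N = 0

Compute the unit normal N̂(u, v) = (3*sin(v)/sqrt(u^2 + 9), -3*cos(v)/sqrt(u^2 + 9), u/sqrt(u^2 + 9)), and the second partials r_uu, r_uv, r_vv. Take dot products:
  L(u, v) = r_uu · N̂ = 0,
  M(u, v) = r_uv · N̂ = -3/sqrt(u^2 + 9),
  N(u, v) = r_vv · N̂ = 0.
Evaluating at (u, v) = (3, -3*pi/4):
  L = 0, M = -sqrt(2)/2, N = 0.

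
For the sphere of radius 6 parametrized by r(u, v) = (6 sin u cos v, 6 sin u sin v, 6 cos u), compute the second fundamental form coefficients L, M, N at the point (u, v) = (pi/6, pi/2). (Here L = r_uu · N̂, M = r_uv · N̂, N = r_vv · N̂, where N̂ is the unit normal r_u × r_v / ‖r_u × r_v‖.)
L = -6;  M = 0;  N = -3/2

Compute the unit normal N̂(u, v) = (sin(u)^2*cos(v)/Abs(sin(u)), sin(u)^2*sin(v)/Abs(sin(u)), sin(2*u)/(2*Abs(sin(u)))), and the second partials r_uu, r_uv, r_vv. Take dot products:
  L(u, v) = r_uu · N̂ = -6*sin(u)/Abs(sin(u)),
  M(u, v) = r_uv · N̂ = 0,
  N(u, v) = r_vv · N̂ = -6*sin(u)^3/Abs(sin(u)).
Evaluating at (u, v) = (pi/6, pi/2):
  L = -6, M = 0, N = -3/2.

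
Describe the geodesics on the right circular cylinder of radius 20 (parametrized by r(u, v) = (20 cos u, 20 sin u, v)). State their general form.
The cylinder is flat (K = 0) and locally isometric to the plane via the development (u, v) ↦ (20 u, v). Geodesics are the pre-images of straight lines: circles (v constant), vertical lines (u constant), and helices (v = c · u + d) for constants c, d.

A right cylinder has E = 20², F = 0, G = 1, so EG − F² = 20², and L = −20, M = N = 0, giving K = (LN − M²)/(EG − F²) = 0 everywhere. A flat surface is locally isometric to the Euclidean plane via the map (u, v) ↦ (20 u, v). Straight lines in the (x̃, ỹ) plane pull back to: (a) horizontal circles (v = const), (b) vertical generators (u = const), and (c) helices (20 u tan θ = v, i.e. v = c · u + d).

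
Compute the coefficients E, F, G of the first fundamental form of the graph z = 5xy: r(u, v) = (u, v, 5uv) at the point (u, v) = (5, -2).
E = 101;  F = -250;  G = 626

Partials: r_u = (1, 0, 5*v), r_v = (0, 1, 5*u). As functions of (u, v):
  E = r_u · r_u = 25*v^2 + 1,
  F = r_u · r_v = 25*u*v,
  G = r_v · r_v = 25*u^2 + 1.
Evaluating at (u, v) = (5, -2): E = 101, F = -250, G = 626.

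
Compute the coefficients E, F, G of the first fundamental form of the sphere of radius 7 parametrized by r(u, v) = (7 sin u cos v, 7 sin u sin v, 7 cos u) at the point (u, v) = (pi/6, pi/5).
E = 49;  F = 0;  G = 49/4

Partials: r_u = (7*cos(u)*cos(v), 7*sin(v)*cos(u), -7*sin(u)), r_v = (-7*sin(u)*sin(v), 7*sin(u)*cos(v), 0). As functions of (u, v):
  E = r_u · r_u = 49,
  F = r_u · r_v = 0,
  G = r_v · r_v = 49*sin(u)^2.
Evaluating at (u, v) = (pi/6, pi/5): E = 49, F = 0, G = 49/4.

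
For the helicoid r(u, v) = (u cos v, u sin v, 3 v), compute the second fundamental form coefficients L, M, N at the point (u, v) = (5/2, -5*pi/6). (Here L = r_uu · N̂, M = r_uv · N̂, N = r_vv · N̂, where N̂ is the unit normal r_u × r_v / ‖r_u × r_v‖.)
L = 0;  M = -6*sqrt(61)/61;  N = 0

Compute the unit normal N̂(u, v) = (3*sin(v)/sqrt(u^2 + 9), -3*cos(v)/sqrt(u^2 + 9), u/sqrt(u^2 + 9)), and the second partials r_uu, r_uv, r_vv. Take dot products:
  L(u, v) = r_uu · N̂ = 0,
  M(u, v) = r_uv · N̂ = -3/sqrt(u^2 + 9),
  N(u, v) = r_vv · N̂ = 0.
Evaluating at (u, v) = (5/2, -5*pi/6):
  L = 0, M = -6*sqrt(61)/61, N = 0.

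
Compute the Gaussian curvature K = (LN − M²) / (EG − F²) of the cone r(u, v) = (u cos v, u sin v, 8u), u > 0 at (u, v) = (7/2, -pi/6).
K = 0

Coefficients of the first fundamental form: E = 65, F = 0, G = u^2.
Coefficients of the second fundamental form: L = 0, M = 0, N = 8*sqrt(65)*u^2/(65*Abs(u)).
Assemble K = (LN − M²)/(EG − F²) = 0. At (u, v) = (7/2, -pi/6): K = 0.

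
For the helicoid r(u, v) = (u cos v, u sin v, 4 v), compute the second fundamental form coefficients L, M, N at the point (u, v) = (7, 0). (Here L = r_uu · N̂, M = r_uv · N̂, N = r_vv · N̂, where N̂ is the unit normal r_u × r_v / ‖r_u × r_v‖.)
L = 0;  M = -4*sqrt(65)/65;  N = 0

Compute the unit normal N̂(u, v) = (4*sin(v)/sqrt(u^2 + 16), -4*cos(v)/sqrt(u^2 + 16), u/sqrt(u^2 + 16)), and the second partials r_uu, r_uv, r_vv. Take dot products:
  L(u, v) = r_uu · N̂ = 0,
  M(u, v) = r_uv · N̂ = -4/sqrt(u^2 + 16),
  N(u, v) = r_vv · N̂ = 0.
Evaluating at (u, v) = (7, 0):
  L = 0, M = -4*sqrt(65)/65, N = 0.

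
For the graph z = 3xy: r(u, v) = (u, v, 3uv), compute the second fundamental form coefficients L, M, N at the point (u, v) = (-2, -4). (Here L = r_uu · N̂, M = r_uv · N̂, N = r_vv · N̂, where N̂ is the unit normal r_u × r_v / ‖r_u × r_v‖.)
L = 0;  M = 3*sqrt(181)/181;  N = 0

Compute the unit normal N̂(u, v) = (-3*v/sqrt(9*u^2 + 9*v^2 + 1), -3*u/sqrt(9*u^2 + 9*v^2 + 1), 1/sqrt(9*u^2 + 9*v^2 + 1)), and the second partials r_uu, r_uv, r_vv. Take dot products:
  L(u, v) = r_uu · N̂ = 0,
  M(u, v) = r_uv · N̂ = 3/sqrt(9*u^2 + 9*v^2 + 1),
  N(u, v) = r_vv · N̂ = 0.
Evaluating at (u, v) = (-2, -4):
  L = 0, M = 3*sqrt(181)/181, N = 0.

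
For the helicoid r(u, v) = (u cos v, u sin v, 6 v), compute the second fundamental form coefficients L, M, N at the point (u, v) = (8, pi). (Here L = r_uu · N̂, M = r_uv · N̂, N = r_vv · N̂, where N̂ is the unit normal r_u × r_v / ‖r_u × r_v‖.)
L = 0;  M = -3/5;  N = 0

Compute the unit normal N̂(u, v) = (6*sin(v)/sqrt(u^2 + 36), -6*cos(v)/sqrt(u^2 + 36), u/sqrt(u^2 + 36)), and the second partials r_uu, r_uv, r_vv. Take dot products:
  L(u, v) = r_uu · N̂ = 0,
  M(u, v) = r_uv · N̂ = -6/sqrt(u^2 + 36),
  N(u, v) = r_vv · N̂ = 0.
Evaluating at (u, v) = (8, pi):
  L = 0, M = -3/5, N = 0.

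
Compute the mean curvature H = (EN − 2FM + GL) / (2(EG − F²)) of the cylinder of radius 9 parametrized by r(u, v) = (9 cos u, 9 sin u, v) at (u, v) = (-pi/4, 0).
H = -1/18

With E = 81, F = 0, G = 1, L = -9, M = 0, N = 0, assemble
  H = (EN − 2FM + GL) / (2(EG − F²)) = -1/18.
At (u, v) = (-pi/4, 0): H = -1/18.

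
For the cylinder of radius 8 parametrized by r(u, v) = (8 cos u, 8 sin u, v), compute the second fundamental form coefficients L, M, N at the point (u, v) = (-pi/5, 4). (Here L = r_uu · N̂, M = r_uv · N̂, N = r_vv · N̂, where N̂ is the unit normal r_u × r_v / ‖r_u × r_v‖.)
L = -8;  M = 0;  N = 0

Compute the unit normal N̂(u, v) = (cos(u), sin(u), 0), and the second partials r_uu, r_uv, r_vv. Take dot products:
  L(u, v) = r_uu · N̂ = -8,
  M(u, v) = r_uv · N̂ = 0,
  N(u, v) = r_vv · N̂ = 0.
Evaluating at (u, v) = (-pi/5, 4):
  L = -8, M = 0, N = 0.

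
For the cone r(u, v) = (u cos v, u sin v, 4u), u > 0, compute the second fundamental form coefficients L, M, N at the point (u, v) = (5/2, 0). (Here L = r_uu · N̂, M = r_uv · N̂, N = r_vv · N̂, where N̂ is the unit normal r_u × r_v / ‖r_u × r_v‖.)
L = 0;  M = 0;  N = 10*sqrt(17)/17

Compute the unit normal N̂(u, v) = (-4*sqrt(17)*u*cos(v)/(17*Abs(u)), -4*sqrt(17)*u*sin(v)/(17*Abs(u)), sqrt(17)*u/(17*Abs(u))), and the second partials r_uu, r_uv, r_vv. Take dot products:
  L(u, v) = r_uu · N̂ = 0,
  M(u, v) = r_uv · N̂ = 0,
  N(u, v) = r_vv · N̂ = 4*sqrt(17)*u^2/(17*Abs(u)).
Evaluating at (u, v) = (5/2, 0):
  L = 0, M = 0, N = 10*sqrt(17)/17.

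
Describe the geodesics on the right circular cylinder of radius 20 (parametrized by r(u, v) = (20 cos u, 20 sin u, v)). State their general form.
The cylinder is flat (K = 0) and locally isometric to the plane via the development (u, v) ↦ (20 u, v). Geodesics are the pre-images of straight lines: circles (v constant), vertical lines (u constant), and helices (v = c · u + d) for constants c, d.

A right cylinder has E = 20², F = 0, G = 1, so EG − F² = 20², and L = −20, M = N = 0, giving K = (LN − M²)/(EG − F²) = 0 everywhere. A flat surface is locally isometric to the Euclidean plane via the map (u, v) ↦ (20 u, v). Straight lines in the (x̃, ỹ) plane pull back to: (a) horizontal circles (v = const), (b) vertical generators (u = const), and (c) helices (20 u tan θ = v, i.e. v = c · u + d).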